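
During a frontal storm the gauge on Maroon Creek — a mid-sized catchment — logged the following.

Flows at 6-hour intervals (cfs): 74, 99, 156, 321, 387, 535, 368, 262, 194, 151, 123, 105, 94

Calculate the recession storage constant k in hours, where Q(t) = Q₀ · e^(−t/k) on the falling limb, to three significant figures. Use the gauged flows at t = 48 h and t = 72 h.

On the falling limb, Q drops from 194 to 94 cfs between t = 48 h and t = 72 h (Δt = 24 h).
k = −Δt / ln(Q₂/Q₁) = −24 / ln(94/194) = 33.1 h.

k ≈ 33.1 h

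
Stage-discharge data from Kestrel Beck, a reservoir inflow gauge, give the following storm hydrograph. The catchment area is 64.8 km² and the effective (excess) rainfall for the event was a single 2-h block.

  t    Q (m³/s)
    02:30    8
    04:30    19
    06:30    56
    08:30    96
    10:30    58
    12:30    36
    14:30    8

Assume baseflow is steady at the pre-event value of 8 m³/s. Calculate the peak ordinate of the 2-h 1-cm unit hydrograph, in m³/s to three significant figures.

U_p ≈ 35.2 m³/s

Direct runoff: 0.0, 11.0, 48.0, 88.0, 50.0, 28.0, 0.0 m³/s; ΣQ_DR = 225.0 m³/s, peak = 88.0 m³/s.
Runoff depth d = ΣQ_DR·Δt / A = 225.0 × 7200 / (64.8 km²) = 25.00 mm.
The 1-cm UH is the DRH scaled by (10 mm)/d, so U_p = 88.0 × 10/25.00 = 35.2 m³/s.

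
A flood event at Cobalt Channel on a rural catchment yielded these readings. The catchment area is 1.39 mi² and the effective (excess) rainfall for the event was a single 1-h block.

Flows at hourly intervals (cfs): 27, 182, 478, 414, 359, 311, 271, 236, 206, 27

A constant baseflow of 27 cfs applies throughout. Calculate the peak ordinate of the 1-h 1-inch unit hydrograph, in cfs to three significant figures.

U_p ≈ 181 cfs

Direct runoff: 0.0, 155.0, 451.0, 387.0, 332.0, 284.0, 244.0, 209.0, 179.0, 0.0 cfs; ΣQ_DR = 2241 cfs, peak = 451.0 cfs.
Runoff depth d = ΣQ_DR·Δt / A = 2241 × 3600 / (1.39 mi²) = 2.498 in.
The 1-inch UH is the DRH scaled by (1 in)/d, so U_p = 451.0 × 1/2.498 = 181 cfs.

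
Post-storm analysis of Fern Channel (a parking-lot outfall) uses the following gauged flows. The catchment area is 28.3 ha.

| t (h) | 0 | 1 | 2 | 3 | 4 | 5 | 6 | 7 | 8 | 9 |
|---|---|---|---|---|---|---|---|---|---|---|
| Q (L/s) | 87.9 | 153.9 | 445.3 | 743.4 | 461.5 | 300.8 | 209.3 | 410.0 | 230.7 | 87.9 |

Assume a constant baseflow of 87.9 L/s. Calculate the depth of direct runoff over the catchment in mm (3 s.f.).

Direct runoff: 0.0, 66.0, 357.4, 655.5, 373.6, 212.9, 121.4, 322.1, 142.8, 0.0 L/s; ΣQ_DR = 2252 L/s.
V = ΣQ_DR · Δt = 2252 × 3600 s = 8.106 × 10^6 L.
Over A = 28.3 ha, depth = V / A = 28.6 mm.

d ≈ 28.6 mm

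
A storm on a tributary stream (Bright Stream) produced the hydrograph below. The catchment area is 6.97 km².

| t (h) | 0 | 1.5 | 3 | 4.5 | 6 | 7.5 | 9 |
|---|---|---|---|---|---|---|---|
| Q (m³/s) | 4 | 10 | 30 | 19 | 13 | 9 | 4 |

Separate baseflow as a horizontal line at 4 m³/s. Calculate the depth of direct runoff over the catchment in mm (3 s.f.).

d ≈ 47.3 mm

Direct runoff: 0.0, 6.0, 26.0, 15.0, 9.0, 5.0, 0.0 m³/s; ΣQ_DR = 61.00 m³/s.
V = ΣQ_DR · Δt = 61.00 × 5400 s = 3.294 × 10^5 m³.
Over A = 6.97 km², depth = V / A = 47.3 mm.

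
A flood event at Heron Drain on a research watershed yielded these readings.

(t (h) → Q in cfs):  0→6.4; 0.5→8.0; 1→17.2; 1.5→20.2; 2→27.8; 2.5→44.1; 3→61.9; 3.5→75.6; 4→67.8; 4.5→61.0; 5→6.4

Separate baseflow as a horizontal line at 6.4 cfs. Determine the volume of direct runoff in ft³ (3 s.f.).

Direct-runoff ordinates (Q − Q_b): 0.0, 1.6, 10.8, 13.8, 21.4, 37.7, 55.5, 69.2, 61.4, 54.6, 0.0 cfs.
ΣQ_DR = 326.0 cfs.
With Δt = 0.5 h = 1800 s, V = ΣQ_DR · Δt = 326.0 × 1800 = 5.87 × 10^5 ft³.

V ≈ 5.87 × 10^5 ft³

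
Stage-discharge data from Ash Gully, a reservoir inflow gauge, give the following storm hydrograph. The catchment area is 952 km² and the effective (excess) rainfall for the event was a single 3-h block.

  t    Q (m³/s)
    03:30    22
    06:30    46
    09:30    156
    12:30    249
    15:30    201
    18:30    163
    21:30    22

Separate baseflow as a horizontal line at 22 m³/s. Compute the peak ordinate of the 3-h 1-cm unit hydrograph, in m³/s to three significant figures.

U_p ≈ 284 m³/s

Direct runoff: 0.0, 24.0, 134.0, 227.0, 179.0, 141.0, 0.0 m³/s; ΣQ_DR = 705.0 m³/s, peak = 227.0 m³/s.
Runoff depth d = ΣQ_DR·Δt / A = 705.0 × 10800 / (952 km²) = 7.998 mm.
The 1-cm UH is the DRH scaled by (10 mm)/d, so U_p = 227.0 × 10/7.998 = 284 m³/s.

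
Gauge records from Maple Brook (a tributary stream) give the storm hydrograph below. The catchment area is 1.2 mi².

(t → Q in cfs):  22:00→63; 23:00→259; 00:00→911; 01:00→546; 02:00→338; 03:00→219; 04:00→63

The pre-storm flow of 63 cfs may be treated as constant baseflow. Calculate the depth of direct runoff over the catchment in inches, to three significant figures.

d ≈ 2.53 in

Direct runoff: 0.0, 196.0, 848.0, 483.0, 275.0, 156.0, 0.0 cfs; ΣQ_DR = 1958 cfs.
V = ΣQ_DR · Δt = 1958 × 3600 s = 7.049 × 10^6 ft³.
Over A = 1.2 mi², depth = V / A = 2.53 in.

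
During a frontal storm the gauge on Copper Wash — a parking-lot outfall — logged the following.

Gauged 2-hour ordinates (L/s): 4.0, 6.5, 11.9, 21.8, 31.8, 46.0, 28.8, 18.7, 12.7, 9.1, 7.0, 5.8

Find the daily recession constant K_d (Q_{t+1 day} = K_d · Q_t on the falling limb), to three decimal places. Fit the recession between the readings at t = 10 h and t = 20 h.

Between t = 10 h and t = 20 h the flow falls from 46.0 to 7.0 L/s over 5×2 h = 10 h.
Per-interval ratio K = (7.0/46.0)^(1/5) = 0.6862; K_d = K^(24/2) = 0.011.

K_d ≈ 0.011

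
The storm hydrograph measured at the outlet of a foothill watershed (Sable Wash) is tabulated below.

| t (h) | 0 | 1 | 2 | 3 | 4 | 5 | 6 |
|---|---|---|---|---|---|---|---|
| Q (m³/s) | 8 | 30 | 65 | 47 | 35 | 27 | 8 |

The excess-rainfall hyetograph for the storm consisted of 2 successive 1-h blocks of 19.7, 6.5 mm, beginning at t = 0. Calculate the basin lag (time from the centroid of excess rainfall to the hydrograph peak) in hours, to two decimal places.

t_L ≈ 1.25 h

Centroid of excess rainfall: t_c = Σ P_i·t̄_i / ΣP_i = 0.7481 h (block centres at 0.5, 1.5 h).
Hydrograph peak occurs at t = 2 h, so basin lag t_L = 2 − 0.7481 = 1.25 h.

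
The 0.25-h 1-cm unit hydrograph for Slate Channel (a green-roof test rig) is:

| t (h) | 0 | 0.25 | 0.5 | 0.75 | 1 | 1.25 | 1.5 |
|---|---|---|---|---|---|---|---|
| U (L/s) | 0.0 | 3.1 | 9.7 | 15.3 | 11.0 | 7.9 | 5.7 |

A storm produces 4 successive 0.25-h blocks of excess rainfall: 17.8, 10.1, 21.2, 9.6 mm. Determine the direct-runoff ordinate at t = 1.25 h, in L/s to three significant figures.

By discrete convolution, Q_j = Σ (P_i / 10 mm) · U_{j−i}.
At t = 1.25 h (j=5): Q = (17.8/10)·7.9 + (10.1/10)·11.0 + (21.2/10)·15.3 + (9.6/10)·9.7 = 66.9 L/s.

Q ≈ 66.9 L/s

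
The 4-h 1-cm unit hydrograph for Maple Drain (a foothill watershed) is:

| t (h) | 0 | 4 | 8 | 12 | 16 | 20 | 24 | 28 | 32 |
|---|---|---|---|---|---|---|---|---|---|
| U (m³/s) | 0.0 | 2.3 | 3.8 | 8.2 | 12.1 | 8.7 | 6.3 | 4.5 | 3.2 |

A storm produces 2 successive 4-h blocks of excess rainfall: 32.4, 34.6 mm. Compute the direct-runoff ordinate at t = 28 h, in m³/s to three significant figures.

By discrete convolution, Q_j = Σ (P_i / 10 mm) · U_{j−i}.
At t = 28 h (j=7): Q = (32.4/10)·4.5 + (34.6/10)·6.3 = 36.4 m³/s.

Q ≈ 36.4 m³/s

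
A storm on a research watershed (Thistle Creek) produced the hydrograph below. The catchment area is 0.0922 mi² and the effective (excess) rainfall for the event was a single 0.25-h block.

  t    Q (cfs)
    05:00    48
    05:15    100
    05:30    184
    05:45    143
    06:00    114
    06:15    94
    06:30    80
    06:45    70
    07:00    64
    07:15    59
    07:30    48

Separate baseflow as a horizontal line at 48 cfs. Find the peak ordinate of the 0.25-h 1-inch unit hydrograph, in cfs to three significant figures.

U_p ≈ 68.0 cfs

Direct runoff: 0.0, 52.0, 136.0, 95.0, 66.0, 46.0, 32.0, 22.0, 16.0, 11.0, 0.0 cfs; ΣQ_DR = 476.0 cfs, peak = 136.0 cfs.
Runoff depth d = ΣQ_DR·Δt / A = 476.0 × 900 / (0.0922 mi²) = 2.000 in.
The 1-inch UH is the DRH scaled by (1 in)/d, so U_p = 136.0 × 1/2.000 = 68.0 cfs.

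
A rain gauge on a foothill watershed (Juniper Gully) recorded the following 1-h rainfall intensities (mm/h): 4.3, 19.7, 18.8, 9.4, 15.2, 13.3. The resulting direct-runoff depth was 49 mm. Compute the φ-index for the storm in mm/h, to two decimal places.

φ ≈ 5.48 mm/h

Only the 5 blocks with intensity above φ contribute runoff: 19.7, 18.8, 9.4, 15.2, 13.3 mm/h.
Σ(I−φ)·Δt = d  ⇒  (19.7+18.8+9.4+15.2+13.3 − 5φ)·1 = 49
φ = (76.40 − 49/1) / 5 = 5.48 mm/h.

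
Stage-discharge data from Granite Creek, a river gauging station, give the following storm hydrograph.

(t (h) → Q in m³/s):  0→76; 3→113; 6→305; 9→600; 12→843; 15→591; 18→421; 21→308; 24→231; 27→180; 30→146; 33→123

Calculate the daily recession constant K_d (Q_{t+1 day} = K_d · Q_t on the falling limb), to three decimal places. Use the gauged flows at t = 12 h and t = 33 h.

K_d ≈ 0.111

Between t = 12 h and t = 33 h the flow falls from 843 to 123 m³/s over 7×3 h = 21 h.
Per-interval ratio K = (123/843)^(1/7) = 0.7596; K_d = K^(24/3) = 0.111.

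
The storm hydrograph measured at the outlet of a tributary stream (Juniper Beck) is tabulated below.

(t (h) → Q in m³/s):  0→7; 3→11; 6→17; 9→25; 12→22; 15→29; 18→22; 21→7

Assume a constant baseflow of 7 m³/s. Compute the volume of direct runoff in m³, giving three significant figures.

Direct-runoff ordinates (Q − Q_b): 0.0, 4.0, 10.0, 18.0, 15.0, 22.0, 15.0, 0.0 m³/s.
ΣQ_DR = 84.00 m³/s.
With Δt = 3 h = 10800 s, V = ΣQ_DR · Δt = 84.00 × 10800 = 9.07 × 10^5 m³.

V ≈ 9.07 × 10^5 m³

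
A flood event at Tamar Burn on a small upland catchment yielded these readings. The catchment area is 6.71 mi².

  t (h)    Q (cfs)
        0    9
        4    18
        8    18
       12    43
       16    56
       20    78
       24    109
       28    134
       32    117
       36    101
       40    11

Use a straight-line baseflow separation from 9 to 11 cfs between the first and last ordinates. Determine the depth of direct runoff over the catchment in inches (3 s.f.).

Direct runoff: 0.00, 8.80, 8.60, 33.40, 46.20, 68.00, 98.80, 123.60, 106.40, 90.20, 0.00 cfs; ΣQ_DR = 584.0 cfs.
V = ΣQ_DR · Δt = 584.0 × 14400 s = 8.410 × 10^6 ft³.
Over A = 6.71 mi², depth = V / A = 0.539 in.

d ≈ 0.539 in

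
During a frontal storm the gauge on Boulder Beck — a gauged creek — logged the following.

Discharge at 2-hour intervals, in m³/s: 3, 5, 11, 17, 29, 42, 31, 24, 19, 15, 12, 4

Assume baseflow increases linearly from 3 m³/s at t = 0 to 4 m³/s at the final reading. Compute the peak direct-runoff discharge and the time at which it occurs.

Q_p = 38.55 m³/s at t = 10 h

Subtracting baseflow gives direct-runoff ordinates: 0.00, 1.91, 7.82, 13.73, 25.64, 38.55, 27.45, 20.36, 15.27, 11.18, 8.09, 0.00 m³/s.
The maximum is 38.55 m³/s, occurring at the reading for t = 10 h.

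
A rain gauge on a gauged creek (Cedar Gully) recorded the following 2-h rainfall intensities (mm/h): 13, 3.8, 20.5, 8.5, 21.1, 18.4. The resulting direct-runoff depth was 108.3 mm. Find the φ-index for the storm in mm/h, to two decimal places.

Only the 5 blocks with intensity above φ contribute runoff: 13, 20.5, 8.5, 21.1, 18.4 mm/h.
Σ(I−φ)·Δt = d  ⇒  (13+20.5+8.5+21.1+18.4 − 5φ)·2 = 108.3
φ = (81.50 − 108.3/2) / 5 = 5.47 mm/h.

φ ≈ 5.47 mm/h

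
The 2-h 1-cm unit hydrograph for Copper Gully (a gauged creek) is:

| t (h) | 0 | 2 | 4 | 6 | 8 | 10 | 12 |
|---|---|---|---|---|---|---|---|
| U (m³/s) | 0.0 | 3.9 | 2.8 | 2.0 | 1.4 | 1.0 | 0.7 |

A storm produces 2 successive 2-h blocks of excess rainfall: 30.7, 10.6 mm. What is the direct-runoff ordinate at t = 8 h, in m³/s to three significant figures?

Q ≈ 6.42 m³/s

By discrete convolution, Q_j = Σ (P_i / 10 mm) · U_{j−i}.
At t = 8 h (j=4): Q = (30.7/10)·1.4 + (10.6/10)·2.0 = 6.42 m³/s.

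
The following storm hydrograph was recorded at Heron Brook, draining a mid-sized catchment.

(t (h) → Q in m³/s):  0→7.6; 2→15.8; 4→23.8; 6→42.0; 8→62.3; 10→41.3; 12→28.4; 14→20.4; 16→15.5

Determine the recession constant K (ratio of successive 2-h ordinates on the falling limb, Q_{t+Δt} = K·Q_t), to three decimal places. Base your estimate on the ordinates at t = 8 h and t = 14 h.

K ≈ 0.689

Using the recession-limb readings at t = 8 h and t = 14 h: Q falls from 62.3 to 20.4 m³/s over 3 intervals.
K = (Q₂/Q₁)^(1/3) = (20.4/62.3)^(1/3) = 0.689.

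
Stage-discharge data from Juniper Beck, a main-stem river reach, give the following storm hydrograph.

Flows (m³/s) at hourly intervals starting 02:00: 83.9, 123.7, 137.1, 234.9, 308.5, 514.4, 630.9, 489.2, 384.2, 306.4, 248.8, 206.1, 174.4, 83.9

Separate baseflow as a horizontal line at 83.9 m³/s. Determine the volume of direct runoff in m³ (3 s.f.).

Direct-runoff ordinates (Q − Q_b): 0.0, 39.8, 53.2, 151.0, 224.6, 430.5, 547.0, 405.3, 300.3, 222.5, 164.9, 122.2, 90.5, 0.0 m³/s.
ΣQ_DR = 2752 m³/s.
With Δt = 1 h = 3600 s, V = ΣQ_DR · Δt = 2752 × 3600 = 9.91 × 10^6 m³.

V ≈ 9.91 × 10^6 m³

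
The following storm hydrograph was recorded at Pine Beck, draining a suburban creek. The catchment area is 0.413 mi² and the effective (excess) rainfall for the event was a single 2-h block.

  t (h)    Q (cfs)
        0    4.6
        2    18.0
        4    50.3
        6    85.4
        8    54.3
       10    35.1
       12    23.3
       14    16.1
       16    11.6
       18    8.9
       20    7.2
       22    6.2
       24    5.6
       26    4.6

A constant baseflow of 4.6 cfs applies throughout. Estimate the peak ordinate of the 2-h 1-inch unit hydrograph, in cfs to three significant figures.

U_p ≈ 40.4 cfs

Direct runoff: 0.0, 13.4, 45.7, 80.8, 49.7, 30.5, 18.7, 11.5, 7.0, 4.3, 2.6, 1.6, 1.0, 0.0 cfs; ΣQ_DR = 266.8 cfs, peak = 80.8 cfs.
Runoff depth d = ΣQ_DR·Δt / A = 266.8 × 7200 / (0.413 mi²) = 2.002 in.
The 1-inch UH is the DRH scaled by (1 in)/d, so U_p = 80.8 × 1/2.002 = 40.4 cfs.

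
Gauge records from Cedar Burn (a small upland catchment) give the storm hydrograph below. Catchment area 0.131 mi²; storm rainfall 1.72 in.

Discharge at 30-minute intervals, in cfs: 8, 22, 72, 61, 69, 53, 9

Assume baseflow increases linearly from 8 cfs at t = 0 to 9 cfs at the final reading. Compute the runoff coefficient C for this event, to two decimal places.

ΣQ_DR = 234.5 cfs; V = ΣQ_DR·Δt = 4.221 × 10^5 ft³.
Runoff depth d = V / A = 1.387 in.
C = d / P = 1.387 / 1.72 = 0.81.

C ≈ 0.81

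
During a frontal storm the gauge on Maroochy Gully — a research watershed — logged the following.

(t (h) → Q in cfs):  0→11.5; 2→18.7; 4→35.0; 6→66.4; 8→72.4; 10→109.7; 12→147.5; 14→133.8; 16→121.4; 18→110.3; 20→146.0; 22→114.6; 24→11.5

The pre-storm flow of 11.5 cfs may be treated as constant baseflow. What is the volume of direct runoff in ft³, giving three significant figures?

V ≈ 6.83 × 10^6 ft³

Direct-runoff ordinates (Q − Q_b): 0.0, 7.2, 23.5, 54.9, 60.9, 98.2, 136.0, 122.3, 109.9, 98.8, 134.5, 103.1, 0.0 cfs.
ΣQ_DR = 949.3 cfs.
With Δt = 2 h = 7200 s, V = ΣQ_DR · Δt = 949.3 × 7200 = 6.83 × 10^6 ft³.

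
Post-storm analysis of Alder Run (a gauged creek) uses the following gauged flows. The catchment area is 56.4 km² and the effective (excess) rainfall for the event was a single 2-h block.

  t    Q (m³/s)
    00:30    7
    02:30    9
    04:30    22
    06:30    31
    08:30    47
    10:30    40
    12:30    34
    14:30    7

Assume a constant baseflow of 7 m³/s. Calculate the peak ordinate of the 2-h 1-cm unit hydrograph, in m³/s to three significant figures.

Direct runoff: 0.0, 2.0, 15.0, 24.0, 40.0, 33.0, 27.0, 0.0 m³/s; ΣQ_DR = 141.0 m³/s, peak = 40.0 m³/s.
Runoff depth d = ΣQ_DR·Δt / A = 141.0 × 7200 / (56.4 km²) = 18.00 mm.
The 1-cm UH is the DRH scaled by (10 mm)/d, so U_p = 40.0 × 10/18.00 = 22.2 m³/s.

U_p ≈ 22.2 m³/s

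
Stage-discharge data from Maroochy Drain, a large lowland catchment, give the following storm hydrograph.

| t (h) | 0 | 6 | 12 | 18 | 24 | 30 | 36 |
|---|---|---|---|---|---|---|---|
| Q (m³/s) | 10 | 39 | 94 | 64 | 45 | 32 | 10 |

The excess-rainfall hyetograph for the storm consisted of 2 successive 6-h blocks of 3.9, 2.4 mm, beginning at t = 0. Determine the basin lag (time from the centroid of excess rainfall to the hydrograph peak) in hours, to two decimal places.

t_L ≈ 6.71 h

Centroid of excess rainfall: t_c = Σ P_i·t̄_i / ΣP_i = 5.2857 h (block centres at 3, 9 h).
Hydrograph peak occurs at t = 12 h, so basin lag t_L = 12 − 5.2857 = 6.71 h.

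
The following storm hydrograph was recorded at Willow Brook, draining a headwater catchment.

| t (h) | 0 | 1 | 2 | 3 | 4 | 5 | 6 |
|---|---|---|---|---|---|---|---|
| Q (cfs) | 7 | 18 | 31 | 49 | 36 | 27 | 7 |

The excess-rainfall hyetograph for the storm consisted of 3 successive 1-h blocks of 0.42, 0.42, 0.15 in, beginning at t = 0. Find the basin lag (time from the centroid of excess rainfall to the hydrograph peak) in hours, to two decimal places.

t_L ≈ 1.77 h

Centroid of excess rainfall: t_c = Σ P_i·t̄_i / ΣP_i = 1.2273 h (block centres at 0.5, 1.5, 2.5 h).
Hydrograph peak occurs at t = 3 h, so basin lag t_L = 3 − 1.2273 = 1.77 h.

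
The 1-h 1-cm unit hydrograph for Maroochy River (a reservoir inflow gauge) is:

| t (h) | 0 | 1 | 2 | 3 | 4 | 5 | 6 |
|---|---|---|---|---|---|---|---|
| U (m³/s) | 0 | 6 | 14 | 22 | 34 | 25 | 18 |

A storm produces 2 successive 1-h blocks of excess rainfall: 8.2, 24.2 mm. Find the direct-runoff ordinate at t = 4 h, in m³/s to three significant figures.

By discrete convolution, Q_j = Σ (P_i / 10 mm) · U_{j−i}.
At t = 4 h (j=4): Q = (8.2/10)·34 + (24.2/10)·22 = 81.1 m³/s.

Q ≈ 81.1 m³/s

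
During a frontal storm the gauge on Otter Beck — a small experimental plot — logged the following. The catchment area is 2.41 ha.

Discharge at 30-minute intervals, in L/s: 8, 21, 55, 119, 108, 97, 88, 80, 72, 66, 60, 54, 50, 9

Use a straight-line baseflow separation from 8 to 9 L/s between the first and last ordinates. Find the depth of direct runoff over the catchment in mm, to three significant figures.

d ≈ 57.4 mm

Direct runoff: 0.00, 12.92, 46.85, 110.77, 99.69, 88.62, 79.54, 71.46, 63.38, 57.31, 51.23, 45.15, 41.08, 0.00 L/s; ΣQ_DR = 768.0 L/s.
V = ΣQ_DR · Δt = 768.0 × 1800 s = 1.382 × 10^6 L.
Over A = 2.41 ha, depth = V / A = 57.4 mm.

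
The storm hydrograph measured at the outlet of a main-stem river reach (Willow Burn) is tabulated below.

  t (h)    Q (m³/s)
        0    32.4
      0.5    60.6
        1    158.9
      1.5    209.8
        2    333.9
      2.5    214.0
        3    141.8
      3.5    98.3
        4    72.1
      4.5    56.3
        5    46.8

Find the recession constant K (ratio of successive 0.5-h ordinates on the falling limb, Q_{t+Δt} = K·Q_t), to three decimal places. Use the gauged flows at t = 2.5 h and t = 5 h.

Using the recession-limb readings at t = 2.5 h and t = 5 h: Q falls from 214.0 to 46.8 m³/s over 5 intervals.
K = (Q₂/Q₁)^(1/5) = (46.8/214.0)^(1/5) = 0.738.

K ≈ 0.738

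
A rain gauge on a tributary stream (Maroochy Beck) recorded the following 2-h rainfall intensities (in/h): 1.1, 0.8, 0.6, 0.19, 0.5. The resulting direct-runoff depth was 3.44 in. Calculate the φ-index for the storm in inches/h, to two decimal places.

φ ≈ 0.32 in/h

Only the 4 blocks with intensity above φ contribute runoff: 1.1, 0.8, 0.6, 0.5 in/h.
Σ(I−φ)·Δt = d  ⇒  (1.1+0.8+0.6+0.5 − 4φ)·2 = 3.44
φ = (3.000 − 3.44/2) / 4 = 0.32 in/h.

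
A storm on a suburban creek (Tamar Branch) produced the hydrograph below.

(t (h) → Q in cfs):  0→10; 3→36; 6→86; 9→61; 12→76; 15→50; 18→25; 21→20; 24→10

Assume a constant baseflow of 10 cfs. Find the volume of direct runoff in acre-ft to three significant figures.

V ≈ 70.4 acre-ft

Direct-runoff ordinates (Q − Q_b): 0.0, 26.0, 76.0, 51.0, 66.0, 40.0, 15.0, 10.0, 0.0 cfs.
ΣQ_DR = 284.0 cfs.
With Δt = 3 h = 10800 s, V = ΣQ_DR · Δt = 284.0 × 10800 = 3.07 × 10^6 ft³ = 70.4 acre-ft.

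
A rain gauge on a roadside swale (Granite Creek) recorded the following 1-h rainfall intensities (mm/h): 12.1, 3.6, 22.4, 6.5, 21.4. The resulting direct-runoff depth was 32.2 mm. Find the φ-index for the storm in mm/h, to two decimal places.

φ ≈ 7.90 mm/h

Only the 3 blocks with intensity above φ contribute runoff: 12.1, 22.4, 21.4 mm/h.
Σ(I−φ)·Δt = d  ⇒  (12.1+22.4+21.4 − 3φ)·1 = 32.2
φ = (55.90 − 32.2/1) / 3 = 7.90 mm/h.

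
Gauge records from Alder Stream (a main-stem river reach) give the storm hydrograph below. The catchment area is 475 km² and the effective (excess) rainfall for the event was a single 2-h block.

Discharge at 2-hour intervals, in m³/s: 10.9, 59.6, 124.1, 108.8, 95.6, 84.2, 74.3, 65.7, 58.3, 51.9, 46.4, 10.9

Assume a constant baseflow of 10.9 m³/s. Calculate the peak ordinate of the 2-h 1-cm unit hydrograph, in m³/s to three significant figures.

U_p ≈ 113 m³/s

Direct runoff: 0.0, 48.7, 113.2, 97.9, 84.7, 73.3, 63.4, 54.8, 47.4, 41.0, 35.5, 0.0 m³/s; ΣQ_DR = 659.9 m³/s, peak = 113.2 m³/s.
Runoff depth d = ΣQ_DR·Δt / A = 659.9 × 7200 / (475 km²) = 10.00 mm.
The 1-cm UH is the DRH scaled by (10 mm)/d, so U_p = 113.2 × 10/10.00 = 113 m³/s.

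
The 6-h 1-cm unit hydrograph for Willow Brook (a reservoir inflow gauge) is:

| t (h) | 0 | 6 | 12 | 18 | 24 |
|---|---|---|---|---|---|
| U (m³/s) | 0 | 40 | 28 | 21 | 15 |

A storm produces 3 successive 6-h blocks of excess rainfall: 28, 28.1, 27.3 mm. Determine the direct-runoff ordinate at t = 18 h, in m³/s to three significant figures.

Q ≈ 247 m³/s

By discrete convolution, Q_j = Σ (P_i / 10 mm) · U_{j−i}.
At t = 18 h (j=3): Q = (28/10)·21 + (28.1/10)·28 + (27.3/10)·40 = 247 m³/s.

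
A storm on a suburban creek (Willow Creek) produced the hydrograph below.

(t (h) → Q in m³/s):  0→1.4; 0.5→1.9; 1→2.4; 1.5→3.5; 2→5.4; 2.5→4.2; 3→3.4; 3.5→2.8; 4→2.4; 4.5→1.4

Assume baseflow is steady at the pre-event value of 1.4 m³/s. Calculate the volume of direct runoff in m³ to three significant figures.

Direct-runoff ordinates (Q − Q_b): 0.0, 0.5, 1.0, 2.1, 4.0, 2.8, 2.0, 1.4, 1.0, 0.0 m³/s.
ΣQ_DR = 14.80 m³/s.
With Δt = 0.5 h = 1800 s, V = ΣQ_DR · Δt = 14.80 × 1800 = 26600 m³.

V ≈ 26600 m³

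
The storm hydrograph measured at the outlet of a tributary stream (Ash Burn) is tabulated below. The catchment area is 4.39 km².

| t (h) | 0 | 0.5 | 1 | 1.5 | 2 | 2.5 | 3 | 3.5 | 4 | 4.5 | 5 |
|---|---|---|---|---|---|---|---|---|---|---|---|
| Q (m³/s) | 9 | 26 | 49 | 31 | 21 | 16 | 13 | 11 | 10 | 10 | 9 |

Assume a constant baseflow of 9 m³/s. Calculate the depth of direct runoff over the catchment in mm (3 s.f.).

d ≈ 43.5 mm

Direct runoff: 0.0, 17.0, 40.0, 22.0, 12.0, 7.0, 4.0, 2.0, 1.0, 1.0, 0.0 m³/s; ΣQ_DR = 106.0 m³/s.
V = ΣQ_DR · Δt = 106.0 × 1800 s = 1.908 × 10^5 m³.
Over A = 4.39 km², depth = V / A = 43.5 mm.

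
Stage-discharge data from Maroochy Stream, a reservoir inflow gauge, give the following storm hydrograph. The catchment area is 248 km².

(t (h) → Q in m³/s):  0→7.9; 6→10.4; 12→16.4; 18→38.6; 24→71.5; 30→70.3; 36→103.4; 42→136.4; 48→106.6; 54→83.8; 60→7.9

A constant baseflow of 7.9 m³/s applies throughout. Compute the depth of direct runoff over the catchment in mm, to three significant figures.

d ≈ 49.3 mm

Direct runoff: 0.0, 2.5, 8.5, 30.7, 63.6, 62.4, 95.5, 128.5, 98.7, 75.9, 0.0 m³/s; ΣQ_DR = 566.3 m³/s.
V = ΣQ_DR · Δt = 566.3 × 21600 s = 1.223 × 10^7 m³.
Over A = 248 km², depth = V / A = 49.3 mm.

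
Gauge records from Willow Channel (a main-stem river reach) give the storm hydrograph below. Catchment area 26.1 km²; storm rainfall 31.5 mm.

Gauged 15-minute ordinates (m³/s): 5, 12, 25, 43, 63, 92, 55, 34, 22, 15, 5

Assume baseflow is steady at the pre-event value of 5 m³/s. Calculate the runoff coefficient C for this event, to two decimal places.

ΣQ_DR = 316.0 m³/s; V = ΣQ_DR·Δt = 2.844 × 10^5 m³.
Runoff depth d = V / A = 10.90 mm.
C = d / P = 10.90 / 31.5 = 0.35.

C ≈ 0.35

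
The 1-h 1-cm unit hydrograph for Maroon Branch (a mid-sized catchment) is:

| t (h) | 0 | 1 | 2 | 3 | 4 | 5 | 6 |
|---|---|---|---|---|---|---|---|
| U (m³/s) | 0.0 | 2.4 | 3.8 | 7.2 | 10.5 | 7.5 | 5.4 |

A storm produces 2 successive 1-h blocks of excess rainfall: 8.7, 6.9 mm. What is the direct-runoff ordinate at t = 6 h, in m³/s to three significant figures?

By discrete convolution, Q_j = Σ (P_i / 10 mm) · U_{j−i}.
At t = 6 h (j=6): Q = (8.7/10)·5.4 + (6.9/10)·7.5 = 9.87 m³/s.

Q ≈ 9.87 m³/s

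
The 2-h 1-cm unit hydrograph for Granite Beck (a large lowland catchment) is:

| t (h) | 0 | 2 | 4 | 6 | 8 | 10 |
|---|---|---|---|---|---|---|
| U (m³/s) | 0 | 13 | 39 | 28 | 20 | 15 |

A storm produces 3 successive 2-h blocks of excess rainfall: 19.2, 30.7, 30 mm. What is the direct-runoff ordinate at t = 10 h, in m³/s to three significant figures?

Q ≈ 174 m³/s

By discrete convolution, Q_j = Σ (P_i / 10 mm) · U_{j−i}.
At t = 10 h (j=5): Q = (19.2/10)·15 + (30.7/10)·20 + (30/10)·28 = 174 m³/s.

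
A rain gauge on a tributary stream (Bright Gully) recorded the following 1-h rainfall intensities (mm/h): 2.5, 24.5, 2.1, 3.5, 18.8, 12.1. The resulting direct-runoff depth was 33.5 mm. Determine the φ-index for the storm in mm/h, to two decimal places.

Only the 3 blocks with intensity above φ contribute runoff: 24.5, 18.8, 12.1 mm/h.
Σ(I−φ)·Δt = d  ⇒  (24.5+18.8+12.1 − 3φ)·1 = 33.5
φ = (55.40 − 33.5/1) / 3 = 7.30 mm/h.

φ ≈ 7.30 mm/h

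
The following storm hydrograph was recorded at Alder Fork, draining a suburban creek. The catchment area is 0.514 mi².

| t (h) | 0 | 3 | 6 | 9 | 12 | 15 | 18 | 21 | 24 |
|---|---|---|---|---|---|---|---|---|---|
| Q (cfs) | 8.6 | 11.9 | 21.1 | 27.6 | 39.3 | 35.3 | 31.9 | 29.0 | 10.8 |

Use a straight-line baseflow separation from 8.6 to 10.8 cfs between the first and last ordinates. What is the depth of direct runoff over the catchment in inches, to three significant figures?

d ≈ 1.16 in

Direct runoff: 0.00, 3.02, 11.95, 18.18, 29.60, 25.32, 21.65, 18.48, 0.00 cfs; ΣQ_DR = 128.2 cfs.
V = ΣQ_DR · Δt = 128.2 × 10800 s = 1.385 × 10^6 ft³.
Over A = 0.514 mi², depth = V / A = 1.16 in.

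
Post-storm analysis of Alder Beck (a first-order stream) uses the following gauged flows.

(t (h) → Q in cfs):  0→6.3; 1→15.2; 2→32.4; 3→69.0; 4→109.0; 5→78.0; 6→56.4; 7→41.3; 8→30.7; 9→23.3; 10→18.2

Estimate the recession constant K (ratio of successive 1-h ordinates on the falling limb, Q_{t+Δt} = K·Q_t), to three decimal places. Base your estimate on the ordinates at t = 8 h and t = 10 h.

Using the recession-limb readings at t = 8 h and t = 10 h: Q falls from 30.7 to 18.2 cfs over 2 intervals.
K = (Q₂/Q₁)^(1/2) = (18.2/30.7)^(1/2) = 0.770.

K ≈ 0.770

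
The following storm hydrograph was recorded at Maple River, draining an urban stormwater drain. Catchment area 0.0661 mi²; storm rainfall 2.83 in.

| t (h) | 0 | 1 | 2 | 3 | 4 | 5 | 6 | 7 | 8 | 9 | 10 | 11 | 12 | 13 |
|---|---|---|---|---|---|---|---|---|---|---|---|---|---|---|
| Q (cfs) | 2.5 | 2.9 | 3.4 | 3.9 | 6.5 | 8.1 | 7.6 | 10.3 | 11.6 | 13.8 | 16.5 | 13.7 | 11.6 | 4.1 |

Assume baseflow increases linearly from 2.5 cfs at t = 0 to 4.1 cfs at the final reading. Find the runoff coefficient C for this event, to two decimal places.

ΣQ_DR = 70.30 cfs; V = ΣQ_DR·Δt = 2.531 × 10^5 ft³.
Runoff depth d = V / A = 1.648 in.
C = d / P = 1.648 / 2.83 = 0.58.

C ≈ 0.58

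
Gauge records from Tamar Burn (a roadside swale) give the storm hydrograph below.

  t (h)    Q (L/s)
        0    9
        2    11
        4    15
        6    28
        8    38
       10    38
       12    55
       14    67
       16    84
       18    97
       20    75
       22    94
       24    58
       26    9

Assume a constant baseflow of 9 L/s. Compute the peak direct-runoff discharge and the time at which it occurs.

Subtracting baseflow gives direct-runoff ordinates: 0.0, 2.0, 6.0, 19.0, 29.0, 29.0, 46.0, 58.0, 75.0, 88.0, 66.0, 85.0, 49.0, 0.0 L/s.
The maximum is 88.0 L/s, occurring at the reading for t = 18 h.

Q_p = 88.0 L/s at t = 18 h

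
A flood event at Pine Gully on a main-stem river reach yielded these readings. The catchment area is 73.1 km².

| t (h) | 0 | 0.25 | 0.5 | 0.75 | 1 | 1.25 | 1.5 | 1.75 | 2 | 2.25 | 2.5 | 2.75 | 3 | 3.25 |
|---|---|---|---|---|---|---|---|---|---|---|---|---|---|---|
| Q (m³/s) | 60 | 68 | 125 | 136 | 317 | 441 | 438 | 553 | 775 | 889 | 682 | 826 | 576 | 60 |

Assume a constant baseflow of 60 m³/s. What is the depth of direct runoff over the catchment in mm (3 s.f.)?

Direct runoff: 0.0, 8.0, 65.0, 76.0, 257.0, 381.0, 378.0, 493.0, 715.0, 829.0, 622.0, 766.0, 516.0, 0.0 m³/s; ΣQ_DR = 5106 m³/s.
V = ΣQ_DR · Δt = 5106 × 900 s = 4.595 × 10^6 m³.
Over A = 73.1 km², depth = V / A = 62.9 mm.

d ≈ 62.9 mm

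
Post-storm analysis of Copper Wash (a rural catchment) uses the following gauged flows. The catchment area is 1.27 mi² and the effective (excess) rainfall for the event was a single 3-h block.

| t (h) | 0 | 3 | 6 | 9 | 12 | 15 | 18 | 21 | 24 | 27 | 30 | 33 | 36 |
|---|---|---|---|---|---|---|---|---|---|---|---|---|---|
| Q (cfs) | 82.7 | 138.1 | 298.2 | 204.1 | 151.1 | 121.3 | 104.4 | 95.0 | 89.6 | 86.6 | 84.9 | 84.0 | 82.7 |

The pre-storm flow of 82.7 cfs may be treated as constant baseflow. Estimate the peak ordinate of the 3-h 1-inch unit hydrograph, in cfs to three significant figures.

U_p ≈ 108 cfs

Direct runoff: 0.0, 55.4, 215.5, 121.4, 68.4, 38.6, 21.7, 12.3, 6.9, 3.9, 2.2, 1.3, 0.0 cfs; ΣQ_DR = 547.6 cfs, peak = 215.5 cfs.
Runoff depth d = ΣQ_DR·Δt / A = 547.6 × 10800 / (1.27 mi²) = 2.004 in.
The 1-inch UH is the DRH scaled by (1 in)/d, so U_p = 215.5 × 1/2.004 = 108 cfs.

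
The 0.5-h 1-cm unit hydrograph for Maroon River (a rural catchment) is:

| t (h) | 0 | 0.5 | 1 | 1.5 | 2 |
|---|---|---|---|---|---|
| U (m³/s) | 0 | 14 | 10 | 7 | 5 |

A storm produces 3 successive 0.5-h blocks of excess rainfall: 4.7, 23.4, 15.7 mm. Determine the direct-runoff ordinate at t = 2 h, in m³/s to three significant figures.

Q ≈ 34.4 m³/s

By discrete convolution, Q_j = Σ (P_i / 10 mm) · U_{j−i}.
At t = 2 h (j=4): Q = (4.7/10)·5 + (23.4/10)·7 + (15.7/10)·10 = 34.4 m³/s.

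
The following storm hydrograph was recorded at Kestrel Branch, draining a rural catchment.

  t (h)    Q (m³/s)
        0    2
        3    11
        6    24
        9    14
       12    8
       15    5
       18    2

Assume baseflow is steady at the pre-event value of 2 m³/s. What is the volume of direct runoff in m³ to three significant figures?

V ≈ 5.62 × 10^5 m³

Direct-runoff ordinates (Q − Q_b): 0.0, 9.0, 22.0, 12.0, 6.0, 3.0, 0.0 m³/s.
ΣQ_DR = 52.00 m³/s.
With Δt = 3 h = 10800 s, V = ΣQ_DR · Δt = 52.00 × 10800 = 5.62 × 10^5 m³.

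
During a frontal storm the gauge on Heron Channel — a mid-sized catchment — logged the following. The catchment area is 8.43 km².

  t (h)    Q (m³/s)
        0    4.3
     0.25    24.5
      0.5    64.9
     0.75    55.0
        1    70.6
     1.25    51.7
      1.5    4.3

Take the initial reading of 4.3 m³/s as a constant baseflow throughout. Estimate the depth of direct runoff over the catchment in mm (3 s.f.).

d ≈ 26.2 mm

Direct runoff: 0.0, 20.2, 60.6, 50.7, 66.3, 47.4, 0.0 m³/s; ΣQ_DR = 245.2 m³/s.
V = ΣQ_DR · Δt = 245.2 × 900 s = 2.207 × 10^5 m³.
Over A = 8.43 km², depth = V / A = 26.2 mm.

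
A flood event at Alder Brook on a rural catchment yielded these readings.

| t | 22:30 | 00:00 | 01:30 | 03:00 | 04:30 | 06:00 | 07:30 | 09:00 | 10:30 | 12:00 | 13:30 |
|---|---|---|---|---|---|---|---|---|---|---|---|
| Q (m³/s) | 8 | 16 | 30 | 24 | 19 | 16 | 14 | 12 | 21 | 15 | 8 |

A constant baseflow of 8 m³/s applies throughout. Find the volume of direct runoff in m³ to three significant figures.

V ≈ 5.13 × 10^5 m³

Direct-runoff ordinates (Q − Q_b): 0.0, 8.0, 22.0, 16.0, 11.0, 8.0, 6.0, 4.0, 13.0, 7.0, 0.0 m³/s.
ΣQ_DR = 95.00 m³/s.
With Δt = 1.5 h = 5400 s, V = ΣQ_DR · Δt = 95.00 × 5400 = 5.13 × 10^5 m³.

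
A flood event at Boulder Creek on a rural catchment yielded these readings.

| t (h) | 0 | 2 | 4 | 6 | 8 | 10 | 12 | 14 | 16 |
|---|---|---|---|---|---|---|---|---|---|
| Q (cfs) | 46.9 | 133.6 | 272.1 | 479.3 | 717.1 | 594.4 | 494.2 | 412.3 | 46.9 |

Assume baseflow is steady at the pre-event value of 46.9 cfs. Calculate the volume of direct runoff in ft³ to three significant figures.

Direct-runoff ordinates (Q − Q_b): 0.0, 86.7, 225.2, 432.4, 670.2, 547.5, 447.3, 365.4, 0.0 cfs.
ΣQ_DR = 2775 cfs.
With Δt = 2 h = 7200 s, V = ΣQ_DR · Δt = 2775 × 7200 = 2.00 × 10^7 ft³.

V ≈ 2.00 × 10^7 ft³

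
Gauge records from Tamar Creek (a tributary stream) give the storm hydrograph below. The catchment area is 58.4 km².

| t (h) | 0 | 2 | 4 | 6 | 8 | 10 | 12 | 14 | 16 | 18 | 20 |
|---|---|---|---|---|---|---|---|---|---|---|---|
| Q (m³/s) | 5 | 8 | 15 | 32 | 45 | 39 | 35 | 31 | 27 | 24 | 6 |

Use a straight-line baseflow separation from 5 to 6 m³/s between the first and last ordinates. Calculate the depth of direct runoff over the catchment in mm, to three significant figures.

d ≈ 25.5 mm

Direct runoff: 0.00, 2.90, 9.80, 26.70, 39.60, 33.50, 29.40, 25.30, 21.20, 18.10, 0.00 m³/s; ΣQ_DR = 206.5 m³/s.
V = ΣQ_DR · Δt = 206.5 × 7200 s = 1.487 × 10^6 m³.
Over A = 58.4 km², depth = V / A = 25.5 mm.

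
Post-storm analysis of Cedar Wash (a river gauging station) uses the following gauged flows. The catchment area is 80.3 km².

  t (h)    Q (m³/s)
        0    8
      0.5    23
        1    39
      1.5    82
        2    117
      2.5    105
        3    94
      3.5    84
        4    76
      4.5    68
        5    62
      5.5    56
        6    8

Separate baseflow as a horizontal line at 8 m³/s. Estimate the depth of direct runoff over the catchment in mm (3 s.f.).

Direct runoff: 0.0, 15.0, 31.0, 74.0, 109.0, 97.0, 86.0, 76.0, 68.0, 60.0, 54.0, 48.0, 0.0 m³/s; ΣQ_DR = 718.0 m³/s.
V = ΣQ_DR · Δt = 718.0 × 1800 s = 1.292 × 10^6 m³.
Over A = 80.3 km², depth = V / A = 16.1 mm.

d ≈ 16.1 mm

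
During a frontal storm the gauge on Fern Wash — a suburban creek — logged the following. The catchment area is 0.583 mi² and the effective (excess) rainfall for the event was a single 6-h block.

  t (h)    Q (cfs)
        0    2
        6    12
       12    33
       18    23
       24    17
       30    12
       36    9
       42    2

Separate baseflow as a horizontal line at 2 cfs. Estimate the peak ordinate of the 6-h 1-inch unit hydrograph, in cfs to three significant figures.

Direct runoff: 0.0, 10.0, 31.0, 21.0, 15.0, 10.0, 7.0, 0.0 cfs; ΣQ_DR = 94.00 cfs, peak = 31.0 cfs.
Runoff depth d = ΣQ_DR·Δt / A = 94.00 × 21600 / (0.583 mi²) = 1.499 in.
The 1-inch UH is the DRH scaled by (1 in)/d, so U_p = 31.0 × 1/1.499 = 20.7 cfs.

U_p ≈ 20.7 cfs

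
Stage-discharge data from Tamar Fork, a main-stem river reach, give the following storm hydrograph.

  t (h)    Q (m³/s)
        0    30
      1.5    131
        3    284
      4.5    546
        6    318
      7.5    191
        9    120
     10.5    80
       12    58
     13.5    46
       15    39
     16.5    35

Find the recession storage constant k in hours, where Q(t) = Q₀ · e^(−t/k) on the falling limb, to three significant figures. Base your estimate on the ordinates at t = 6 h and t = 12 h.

On the falling limb, Q drops from 318 to 58 m³/s between t = 6 h and t = 12 h (Δt = 6 h).
k = −Δt / ln(Q₂/Q₁) = −6 / ln(58/318) = 3.53 h.

k ≈ 3.53 h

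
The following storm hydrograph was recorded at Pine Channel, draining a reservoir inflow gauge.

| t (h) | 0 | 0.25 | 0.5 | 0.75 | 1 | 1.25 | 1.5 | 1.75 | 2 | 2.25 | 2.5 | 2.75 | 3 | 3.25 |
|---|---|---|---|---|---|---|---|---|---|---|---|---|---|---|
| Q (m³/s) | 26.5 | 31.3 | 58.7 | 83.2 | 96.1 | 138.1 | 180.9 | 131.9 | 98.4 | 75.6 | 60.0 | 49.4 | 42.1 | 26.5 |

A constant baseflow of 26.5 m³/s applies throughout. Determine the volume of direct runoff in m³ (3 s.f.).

Direct-runoff ordinates (Q − Q_b): 0.0, 4.8, 32.2, 56.7, 69.6, 111.6, 154.4, 105.4, 71.9, 49.1, 33.5, 22.9, 15.6, 0.0 m³/s.
ΣQ_DR = 727.7 m³/s.
With Δt = 0.25 h = 900 s, V = ΣQ_DR · Δt = 727.7 × 900 = 6.55 × 10^5 m³.

V ≈ 6.55 × 10^5 m³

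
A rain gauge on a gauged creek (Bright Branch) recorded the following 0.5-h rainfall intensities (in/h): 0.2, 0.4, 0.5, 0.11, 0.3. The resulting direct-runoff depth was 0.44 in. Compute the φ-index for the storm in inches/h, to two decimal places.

φ ≈ 0.13 in/h

Only the 4 blocks with intensity above φ contribute runoff: 0.2, 0.4, 0.5, 0.3 in/h.
Σ(I−φ)·Δt = d  ⇒  (0.2+0.4+0.5+0.3 − 4φ)·0.5 = 0.44
φ = (1.400 − 0.44/0.5) / 4 = 0.13 in/h.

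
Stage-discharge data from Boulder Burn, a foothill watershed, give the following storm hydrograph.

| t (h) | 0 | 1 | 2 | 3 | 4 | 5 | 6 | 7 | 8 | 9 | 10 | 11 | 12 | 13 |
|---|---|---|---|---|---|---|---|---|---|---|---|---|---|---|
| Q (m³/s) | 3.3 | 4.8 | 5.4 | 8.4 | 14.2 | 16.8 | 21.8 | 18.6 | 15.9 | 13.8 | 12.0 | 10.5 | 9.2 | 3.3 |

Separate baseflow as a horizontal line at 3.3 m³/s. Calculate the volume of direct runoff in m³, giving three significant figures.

V ≈ 4.02 × 10^5 m³

Direct-runoff ordinates (Q − Q_b): 0.0, 1.5, 2.1, 5.1, 10.9, 13.5, 18.5, 15.3, 12.6, 10.5, 8.7, 7.2, 5.9, 0.0 m³/s.
ΣQ_DR = 111.8 m³/s.
With Δt = 1 h = 3600 s, V = ΣQ_DR · Δt = 111.8 × 3600 = 4.02 × 10^5 m³.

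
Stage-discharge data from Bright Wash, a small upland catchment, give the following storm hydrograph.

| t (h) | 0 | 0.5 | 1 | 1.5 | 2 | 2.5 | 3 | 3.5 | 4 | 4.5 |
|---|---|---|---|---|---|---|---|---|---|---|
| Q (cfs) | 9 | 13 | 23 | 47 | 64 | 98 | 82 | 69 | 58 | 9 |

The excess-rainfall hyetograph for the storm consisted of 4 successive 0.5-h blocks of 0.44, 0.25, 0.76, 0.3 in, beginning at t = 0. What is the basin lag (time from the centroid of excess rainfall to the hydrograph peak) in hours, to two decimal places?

Centroid of excess rainfall: t_c = Σ P_i·t̄_i / ΣP_i = 1.0129 h (block centres at 0.25, 0.75, 1.25, 1.75 h).
Hydrograph peak occurs at t = 2.5 h, so basin lag t_L = 2.5 − 1.0129 = 1.49 h.

t_L ≈ 1.49 h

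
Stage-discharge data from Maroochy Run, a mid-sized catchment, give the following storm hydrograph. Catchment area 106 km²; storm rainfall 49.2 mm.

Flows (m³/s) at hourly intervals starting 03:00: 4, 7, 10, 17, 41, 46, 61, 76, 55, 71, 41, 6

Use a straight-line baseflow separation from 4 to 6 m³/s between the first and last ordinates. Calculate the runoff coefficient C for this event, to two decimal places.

C ≈ 0.26

ΣQ_DR = 375.0 m³/s; V = ΣQ_DR·Δt = 1.350 × 10^6 m³.
Runoff depth d = V / A = 12.74 mm.
C = d / P = 12.74 / 49.2 = 0.26.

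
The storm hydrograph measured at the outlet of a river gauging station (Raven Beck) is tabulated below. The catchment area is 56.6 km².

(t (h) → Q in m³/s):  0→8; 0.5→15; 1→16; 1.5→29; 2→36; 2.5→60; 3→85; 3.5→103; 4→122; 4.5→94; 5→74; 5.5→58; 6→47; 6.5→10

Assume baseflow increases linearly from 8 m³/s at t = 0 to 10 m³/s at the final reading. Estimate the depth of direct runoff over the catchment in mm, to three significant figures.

d ≈ 20.1 mm

Direct runoff: 0.00, 6.85, 7.69, 20.54, 27.38, 51.23, 76.08, 93.92, 112.77, 84.62, 64.46, 48.31, 37.15, 0.00 m³/s; ΣQ_DR = 631.0 m³/s.
V = ΣQ_DR · Δt = 631.0 × 1800 s = 1.136 × 10^6 m³.
Over A = 56.6 km², depth = V / A = 20.1 mm.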